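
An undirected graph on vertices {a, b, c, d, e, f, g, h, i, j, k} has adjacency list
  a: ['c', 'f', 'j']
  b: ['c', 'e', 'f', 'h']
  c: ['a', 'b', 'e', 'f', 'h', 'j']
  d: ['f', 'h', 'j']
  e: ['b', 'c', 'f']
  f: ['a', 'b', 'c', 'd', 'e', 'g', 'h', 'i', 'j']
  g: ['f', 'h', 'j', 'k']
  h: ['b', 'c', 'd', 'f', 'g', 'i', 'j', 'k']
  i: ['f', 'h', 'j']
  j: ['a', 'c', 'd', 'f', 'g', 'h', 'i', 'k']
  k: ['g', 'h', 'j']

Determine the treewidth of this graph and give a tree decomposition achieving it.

Treewidth 3.
One such decomposition:
Bags: B1 = {d, f, h, j}  B2 = {f, h, i, j}  B3 = {f, g, h, j}  B4 = {c, f, h, j}  B5 = {g, h, j, k}  B6 = {b, c, f, h}  B7 = {b, c, e, f}  B8 = {a, c, f, j}
Tree: B1–B2, B2–B3, B1–B4, B3–B5, B4–B6, B6–B7, B4–B8

Every bag has size at most 4, so the width is 4 − 1 = 3 and tw(G) ≤ 3. Conversely, {b, c, e, f} is a clique of size 4, and the vertices of any clique must share a bag in every tree decomposition; so some bag has ≥ 4 vertices and tw(G) ≥ 3. Hence tw(G) = 3 exactly.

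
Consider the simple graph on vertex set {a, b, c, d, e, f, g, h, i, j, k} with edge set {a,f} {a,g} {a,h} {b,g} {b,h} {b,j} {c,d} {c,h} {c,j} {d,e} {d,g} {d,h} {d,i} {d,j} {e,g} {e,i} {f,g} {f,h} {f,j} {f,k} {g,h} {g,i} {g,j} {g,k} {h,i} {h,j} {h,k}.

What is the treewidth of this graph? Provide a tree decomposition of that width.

Every bag has size at most 4, so the width is 4 − 1 = 3 and tw(G) ≤ 3. Conversely, {d, e, g, i} is a clique of size 4, and the vertices of any clique must share a bag in every tree decomposition; so some bag has ≥ 4 vertices and tw(G) ≥ 3. The upper and lower bounds meet at 3, so that is the treewidth.

Treewidth 3.
Bags: B1 = {d, g, h, j}  B2 = {d, g, h, i}  B3 = {f, g, h, j}  B4 = {c, d, h, j}  B5 = {a, f, g, h}  B6 = {b, g, h, j}  B7 = {d, e, g, i}  B8 = {f, g, h, k}
Tree: B1–B2, B1–B3, B1–B4, B3–B5, B1–B6, B2–B7, B3–B8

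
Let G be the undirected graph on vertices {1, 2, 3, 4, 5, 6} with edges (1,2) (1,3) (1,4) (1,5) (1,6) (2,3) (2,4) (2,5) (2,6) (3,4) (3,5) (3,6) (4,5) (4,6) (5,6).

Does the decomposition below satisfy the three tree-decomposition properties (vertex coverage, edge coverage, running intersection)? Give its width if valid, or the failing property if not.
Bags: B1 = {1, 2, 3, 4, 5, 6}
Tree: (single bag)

Vertex coverage: the bags together contain {1, 2, 3, 4, 5, 6}, the full vertex set. Edge coverage: each edge of G has both endpoints in at least one bag. Running intersection: for every vertex, the bags containing it form a connected subtree. All three properties hold, so this is a valid tree decomposition of width max|bag| − 1 = 5, and hence tw(G) ≤ 5.

Yes; width 5.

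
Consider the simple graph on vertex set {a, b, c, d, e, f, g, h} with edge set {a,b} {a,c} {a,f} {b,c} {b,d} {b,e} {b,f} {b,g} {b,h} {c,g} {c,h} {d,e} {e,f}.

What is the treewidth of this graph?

A width-2 tree decomposition is:
Bags: B1 = {a, b, f}  B2 = {a, b, c}  B3 = {b, e, f}  B4 = {b, c, h}  B5 = {b, d, e}  B6 = {b, c, g}
Tree: B1–B2, B1–B3, B2–B4, B3–B5, B4–B6
The largest bag has 3 vertices, giving width 2; this decomposition certifies tw(G) ≤ 2. On the other hand G contains the 3-clique {b, d, e}. A clique must lie in a single bag of any decomposition, so no decomposition can have width below 2. The upper and lower bounds meet at 2, so that is the treewidth.

2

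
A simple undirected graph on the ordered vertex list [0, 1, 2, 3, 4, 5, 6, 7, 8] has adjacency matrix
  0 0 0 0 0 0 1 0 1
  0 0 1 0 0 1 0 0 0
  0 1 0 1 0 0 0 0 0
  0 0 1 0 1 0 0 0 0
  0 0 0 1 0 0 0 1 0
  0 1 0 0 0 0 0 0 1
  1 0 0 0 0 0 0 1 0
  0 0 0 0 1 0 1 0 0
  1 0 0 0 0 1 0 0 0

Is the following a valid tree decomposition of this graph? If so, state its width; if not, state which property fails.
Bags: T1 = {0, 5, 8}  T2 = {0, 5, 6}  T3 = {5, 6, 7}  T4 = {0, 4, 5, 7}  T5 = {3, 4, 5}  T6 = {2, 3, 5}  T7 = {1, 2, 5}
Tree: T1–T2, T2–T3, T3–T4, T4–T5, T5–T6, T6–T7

A tree decomposition must satisfy three properties: every vertex lies in some bag; for every edge, both endpoints lie together in some bag; and for every vertex, the bags containing it form a connected subtree. Here bags containing vertex 0 are not connected in the tree, so the decomposition is invalid.

No — bags containing vertex 0 are not connected in the tree.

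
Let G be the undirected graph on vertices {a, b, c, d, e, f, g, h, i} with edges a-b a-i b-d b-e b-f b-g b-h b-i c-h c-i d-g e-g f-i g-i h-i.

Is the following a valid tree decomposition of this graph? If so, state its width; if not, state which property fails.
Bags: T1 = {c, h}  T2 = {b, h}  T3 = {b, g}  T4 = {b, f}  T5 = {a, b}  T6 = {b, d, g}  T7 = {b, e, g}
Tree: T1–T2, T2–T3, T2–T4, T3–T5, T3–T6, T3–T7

No — vertex i appears in no bag.

A tree decomposition must satisfy three properties: every vertex lies in some bag; for every edge, both endpoints lie together in some bag; and for every vertex, the bags containing it form a connected subtree. Here vertex i appears in no bag, so the decomposition is invalid.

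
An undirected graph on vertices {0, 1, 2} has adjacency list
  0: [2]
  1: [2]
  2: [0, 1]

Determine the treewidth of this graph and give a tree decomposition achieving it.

Treewidth 1.
One such decomposition:
Bags: B1 = {0, 2}  B2 = {1, 2}
Tree: B1–B2

Each bag holds 2 vertices, so the decomposition has width 1, which upper-bounds the treewidth. Any graph with an edge has treewidth ≥ 1, and G has the edge 0–2. Combining the bounds, tw(G) = 1.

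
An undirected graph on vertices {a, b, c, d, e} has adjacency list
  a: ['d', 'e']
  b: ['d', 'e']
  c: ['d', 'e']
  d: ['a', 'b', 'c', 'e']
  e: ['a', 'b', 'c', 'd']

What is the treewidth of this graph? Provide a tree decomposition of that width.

The largest bag has 3 vertices, giving width 2; this decomposition certifies tw(G) ≤ 2. On the other hand G contains the 3-clique {c, d, e}. A clique must lie in a single bag of any decomposition, so no decomposition can have width below 2. Combining the bounds, tw(G) = 2.

Treewidth 2.
Bags: B1 = {a, d, e}  B2 = {b, d, e}  B3 = {c, d, e}
Tree: B1–B2, B1–B3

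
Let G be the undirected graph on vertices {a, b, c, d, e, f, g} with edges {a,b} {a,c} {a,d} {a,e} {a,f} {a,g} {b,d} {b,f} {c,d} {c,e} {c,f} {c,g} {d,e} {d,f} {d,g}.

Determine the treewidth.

3

A width-3 tree decomposition is:
Bags: B1 = {a, c, d, g}  B2 = {a, c, d, f}  B3 = {a, b, d, f}  B4 = {a, c, d, e}
Tree: B1–B2, B2–B3, B1–B4
Every bag has size at most 4, so the width is 4 − 1 = 3 and tw(G) ≤ 3. For the lower bound, the 4 vertices {a, c, d, g} are pairwise adjacent, and any tree decomposition puts a clique entirely inside one bag — forcing width ≥ 3. Therefore the treewidth is 3.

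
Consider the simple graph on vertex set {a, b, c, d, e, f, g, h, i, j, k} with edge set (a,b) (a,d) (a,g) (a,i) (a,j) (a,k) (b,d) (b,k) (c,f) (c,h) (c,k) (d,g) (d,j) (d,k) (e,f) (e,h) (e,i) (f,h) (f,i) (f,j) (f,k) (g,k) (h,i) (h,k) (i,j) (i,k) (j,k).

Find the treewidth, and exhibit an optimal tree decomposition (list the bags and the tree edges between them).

The largest bag has 4 vertices, giving width 3; this decomposition certifies tw(G) ≤ 3. On the other hand G contains the 4-clique {e, f, h, i}. A clique must lie in a single bag of any decomposition, so no decomposition can have width below 3. Combining the bounds, tw(G) = 3.

Treewidth 3.
One optimal decomposition is:
Bags: B1 = {a, b, d, k}  B2 = {a, d, j, k}  B3 = {a, i, j, k}  B4 = {f, i, j, k}  B5 = {f, h, i, k}  B6 = {e, f, h, i}  B7 = {a, d, g, k}  B8 = {c, f, h, k}
Tree: B1–B2, B2–B3, B3–B4, B4–B5, B5–B6, B1–B7, B5–B8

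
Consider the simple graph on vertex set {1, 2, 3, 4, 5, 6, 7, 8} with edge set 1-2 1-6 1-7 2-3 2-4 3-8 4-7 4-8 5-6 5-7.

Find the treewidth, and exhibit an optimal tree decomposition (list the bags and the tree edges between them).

Treewidth 2.
Bags: B1 = {2, 3, 8}  B2 = {2, 4, 8}  B3 = {1, 2, 4}  B4 = {1, 4, 7}  B5 = {1, 6, 7}  B6 = {5, 6, 7}
Tree: B1–B2, B2–B3, B3–B4, B4–B5, B5–B6

Every bag has size at most 3, so the width is 3 − 1 = 2 and tw(G) ≤ 2. Since 3–8–4–2–3 is a cycle in G, G is not acyclic. Forests are exactly the graphs of treewidth ≤ 1, so tw(G) ≥ 2. Combining the bounds, tw(G) = 2.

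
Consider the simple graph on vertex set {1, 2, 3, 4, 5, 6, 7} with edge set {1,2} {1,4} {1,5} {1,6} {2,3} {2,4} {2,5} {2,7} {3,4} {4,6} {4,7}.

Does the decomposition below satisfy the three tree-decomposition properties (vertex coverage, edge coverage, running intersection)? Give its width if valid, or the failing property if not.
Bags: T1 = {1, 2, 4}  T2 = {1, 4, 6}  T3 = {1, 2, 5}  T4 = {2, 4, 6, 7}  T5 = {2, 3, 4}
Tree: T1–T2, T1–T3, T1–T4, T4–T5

No — bags containing vertex 6 are not connected in the tree.

A tree decomposition must satisfy three properties: every vertex lies in some bag; for every edge, both endpoints lie together in some bag; and for every vertex, the bags containing it form a connected subtree. Here bags containing vertex 6 are not connected in the tree, so the decomposition is invalid.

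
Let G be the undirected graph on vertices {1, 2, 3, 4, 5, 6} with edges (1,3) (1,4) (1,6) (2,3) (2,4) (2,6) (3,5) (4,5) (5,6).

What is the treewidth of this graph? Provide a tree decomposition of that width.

Treewidth 3.
Bags: B1 = {1, 2, 5, 6}  B2 = {1, 2, 3, 5}  B3 = {1, 2, 4, 5}
Tree: B1–B2, B2–B3

Every bag has size at most 4, so the width is 4 − 1 = 3 and tw(G) ≤ 3. For the lower bound: the 4 vertex sets {1,6}, {2,3}, {5}, {4} are disjoint, each induces a connected subgraph, and every pair is joined by at least one edge of G. Contracting each set to a single vertex therefore yields K_{4} as a minor, and since treewidth is minor-monotone, tw(G) ≥ tw(K_{4}) = 3. The upper and lower bounds meet at 3, so that is the treewidth.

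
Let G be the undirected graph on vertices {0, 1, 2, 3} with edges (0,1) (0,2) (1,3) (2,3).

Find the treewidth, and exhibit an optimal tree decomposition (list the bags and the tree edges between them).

Each bag holds 3 vertices, so the decomposition has width 2, which upper-bounds the treewidth. The edges 2–3–1–0–2 form a cycle, so G is not a tree and its treewidth is at least 2. Combining the bounds, tw(G) = 2.

Treewidth 2.
One optimal decomposition is:
Bags: B1 = {1, 2, 3}  B2 = {0, 1, 2}
Tree: B1–B2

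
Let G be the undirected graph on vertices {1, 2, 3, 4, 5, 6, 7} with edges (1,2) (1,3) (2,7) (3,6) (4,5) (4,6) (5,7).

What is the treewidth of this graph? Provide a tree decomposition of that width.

Every bag has size at most 3, so the width is 3 − 1 = 2 and tw(G) ≤ 2. The edges 4–5–7–2–1–3–6–4 form a cycle, so G is not a tree and its treewidth is at least 2. Hence tw(G) = 2 exactly.

Treewidth 2.
One such decomposition:
Bags: B1 = {4, 5, 7}  B2 = {2, 4, 7}  B3 = {1, 2, 4}  B4 = {1, 3, 4}  B5 = {3, 4, 6}
Tree: B1–B2, B2–B3, B3–B4, B4–B5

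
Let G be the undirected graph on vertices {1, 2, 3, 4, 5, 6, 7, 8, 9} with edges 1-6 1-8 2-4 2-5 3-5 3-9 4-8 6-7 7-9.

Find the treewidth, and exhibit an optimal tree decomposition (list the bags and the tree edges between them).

Each bag holds 3 vertices, so the decomposition has width 2, which upper-bounds the treewidth. The edges 2–4–8–1–6–7–9–3–5–2 form a cycle, so G is not a tree and its treewidth is at least 2. Combining the bounds, tw(G) = 2.

Treewidth 2.
Bags: B1 = {2, 4, 8}  B2 = {1, 2, 8}  B3 = {1, 2, 6}  B4 = {2, 6, 7}  B5 = {2, 7, 9}  B6 = {2, 3, 9}  B7 = {2, 3, 5}
Tree: B1–B2, B2–B3, B3–B4, B4–B5, B5–B6, B6–B7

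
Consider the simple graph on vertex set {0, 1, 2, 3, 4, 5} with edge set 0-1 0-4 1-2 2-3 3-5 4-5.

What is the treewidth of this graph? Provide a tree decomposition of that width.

Treewidth 2.
One optimal decomposition is:
Bags: B1 = {0, 4, 5}  B2 = {0, 1, 5}  B3 = {1, 2, 5}  B4 = {2, 3, 5}
Tree: B1–B2, B2–B3, B3–B4

Each bag holds 3 vertices, so the decomposition has width 2, which upper-bounds the treewidth. For the lower bound, G contains the cycle 5–4–0–1–2–3–5, so G is not a forest; only forests have treewidth ≤ 1, hence tw(G) ≥ 2. Combining the bounds, tw(G) = 2.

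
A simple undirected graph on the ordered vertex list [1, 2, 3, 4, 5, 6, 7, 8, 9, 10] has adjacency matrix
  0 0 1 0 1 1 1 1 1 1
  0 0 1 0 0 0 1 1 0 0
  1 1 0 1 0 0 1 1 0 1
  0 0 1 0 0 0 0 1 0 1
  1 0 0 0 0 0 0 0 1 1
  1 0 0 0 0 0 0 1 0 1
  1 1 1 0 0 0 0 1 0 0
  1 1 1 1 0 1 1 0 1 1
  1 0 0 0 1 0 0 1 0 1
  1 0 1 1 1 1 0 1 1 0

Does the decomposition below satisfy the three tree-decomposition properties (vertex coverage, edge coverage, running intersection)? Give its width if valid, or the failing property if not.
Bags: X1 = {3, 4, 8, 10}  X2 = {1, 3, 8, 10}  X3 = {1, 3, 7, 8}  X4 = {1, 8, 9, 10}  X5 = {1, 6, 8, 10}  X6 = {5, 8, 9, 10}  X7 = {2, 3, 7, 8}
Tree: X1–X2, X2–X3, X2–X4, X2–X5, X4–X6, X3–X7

No — edge (1,5) lies in no bag.

A tree decomposition must satisfy three properties: every vertex lies in some bag; for every edge, both endpoints lie together in some bag; and for every vertex, the bags containing it form a connected subtree. Here edge (1,5) lies in no bag, so the decomposition is invalid.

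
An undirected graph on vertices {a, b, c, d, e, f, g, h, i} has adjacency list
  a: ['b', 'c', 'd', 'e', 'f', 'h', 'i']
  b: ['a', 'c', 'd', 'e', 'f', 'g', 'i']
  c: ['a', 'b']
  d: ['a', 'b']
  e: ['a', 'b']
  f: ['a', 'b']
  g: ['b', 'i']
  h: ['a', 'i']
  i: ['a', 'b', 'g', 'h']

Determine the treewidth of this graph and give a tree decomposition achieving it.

Treewidth 2.
One optimal decomposition is:
Bags: B1 = {a, b, c}  B2 = {a, b, i}  B3 = {a, b, f}  B4 = {a, h, i}  B5 = {b, g, i}  B6 = {a, b, e}  B7 = {a, b, d}
Tree: B1–B2, B1–B3, B2–B4, B2–B5, B3–B6, B2–B7

Every bag has size at most 3, so the width is 3 − 1 = 2 and tw(G) ≤ 2. For the lower bound, the 3 vertices {a, h, i} are pairwise adjacent, and any tree decomposition puts a clique entirely inside one bag — forcing width ≥ 2. Therefore the treewidth is 2.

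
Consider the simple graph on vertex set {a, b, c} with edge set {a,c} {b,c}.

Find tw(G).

1

A width-1 tree decomposition is:
Bags: B1 = {b, c}  B2 = {a, c}
Tree: B1–B2
Each bag holds 2 vertices, so the decomposition has width 1, which upper-bounds the treewidth. Any graph with an edge has treewidth ≥ 1, and G has the edge b–c. The upper and lower bounds meet at 1, so that is the treewidth.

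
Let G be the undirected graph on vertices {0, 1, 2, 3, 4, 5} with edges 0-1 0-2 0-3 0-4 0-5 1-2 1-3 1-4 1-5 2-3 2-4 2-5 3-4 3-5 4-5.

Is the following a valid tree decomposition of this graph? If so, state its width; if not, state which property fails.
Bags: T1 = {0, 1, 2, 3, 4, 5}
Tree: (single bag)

Yes; width 5.

Every vertex of G appears in some bag (union = {0, 1, 2, 3, 4, 5}); every edge is covered by a bag; and for each vertex v the set of bags containing v is connected in the bag tree. The decomposition is therefore valid. The largest bag has 6 vertices, so the width is 5.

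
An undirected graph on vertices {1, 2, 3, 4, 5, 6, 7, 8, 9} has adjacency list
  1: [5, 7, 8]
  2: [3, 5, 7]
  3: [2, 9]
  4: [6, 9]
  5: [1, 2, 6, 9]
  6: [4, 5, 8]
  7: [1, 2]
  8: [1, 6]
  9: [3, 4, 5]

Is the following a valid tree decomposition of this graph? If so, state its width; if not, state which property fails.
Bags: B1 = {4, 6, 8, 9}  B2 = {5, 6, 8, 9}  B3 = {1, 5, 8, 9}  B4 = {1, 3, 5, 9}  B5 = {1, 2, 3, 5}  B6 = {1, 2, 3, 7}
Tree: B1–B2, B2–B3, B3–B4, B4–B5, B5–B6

Yes; width 3.

Vertex coverage: the bags together contain {1, 2, 3, 4, 5, 6, 7, 8, 9}, the full vertex set. Edge coverage: each edge of G has both endpoints in at least one bag. Running intersection: for every vertex, the bags containing it form a connected subtree. All three properties hold, so this is a valid tree decomposition of width max|bag| − 1 = 3, and hence tw(G) ≤ 3.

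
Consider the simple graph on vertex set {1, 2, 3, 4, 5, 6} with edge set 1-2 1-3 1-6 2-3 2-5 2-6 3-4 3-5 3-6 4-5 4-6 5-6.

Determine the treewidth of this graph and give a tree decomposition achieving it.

Treewidth 3.
One optimal decomposition is:
Bags: B1 = {2, 3, 5, 6}  B2 = {1, 2, 3, 6}  B3 = {3, 4, 5, 6}
Tree: B1–B2, B1–B3

Every bag has size at most 4, so the width is 4 − 1 = 3 and tw(G) ≤ 3. On the other hand G contains the 4-clique {1, 2, 3, 6}. A clique must lie in a single bag of any decomposition, so no decomposition can have width below 3. Therefore the treewidth is 3.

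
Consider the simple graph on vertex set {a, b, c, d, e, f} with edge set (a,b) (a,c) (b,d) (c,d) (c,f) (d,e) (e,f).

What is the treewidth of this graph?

2

A width-2 tree decomposition is:
Bags: B1 = {a, b, c}  B2 = {b, c, d}  B3 = {c, d, f}  B4 = {d, e, f}
Tree: B1–B2, B2–B3, B3–B4
Each bag holds 3 vertices, so the decomposition has width 2, which upper-bounds the treewidth. For the lower bound, G contains the cycle a–b–d–c–a, so G is not a forest; only forests have treewidth ≤ 1, hence tw(G) ≥ 2. Therefore the treewidth is 2.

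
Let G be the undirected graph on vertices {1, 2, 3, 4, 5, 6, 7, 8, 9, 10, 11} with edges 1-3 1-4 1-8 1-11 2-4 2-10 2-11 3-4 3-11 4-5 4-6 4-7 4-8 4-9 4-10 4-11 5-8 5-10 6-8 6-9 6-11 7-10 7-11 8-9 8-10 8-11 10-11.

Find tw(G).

3

A width-3 tree decomposition is:
Bags: B1 = {4, 5, 8, 10}  B2 = {4, 8, 10, 11}  B3 = {4, 6, 8, 11}  B4 = {4, 6, 8, 9}  B5 = {4, 7, 10, 11}  B6 = {1, 4, 8, 11}  B7 = {2, 4, 10, 11}  B8 = {1, 3, 4, 11}
Tree: B1–B2, B2–B3, B3–B4, B2–B5, B2–B6, B2–B7, B6–B8
Every bag has size at most 4, so the width is 4 − 1 = 3 and tw(G) ≤ 3. For the lower bound, the 4 vertices {4, 6, 8, 9} are pairwise adjacent, and any tree decomposition puts a clique entirely inside one bag — forcing width ≥ 3. Hence tw(G) = 3 exactly.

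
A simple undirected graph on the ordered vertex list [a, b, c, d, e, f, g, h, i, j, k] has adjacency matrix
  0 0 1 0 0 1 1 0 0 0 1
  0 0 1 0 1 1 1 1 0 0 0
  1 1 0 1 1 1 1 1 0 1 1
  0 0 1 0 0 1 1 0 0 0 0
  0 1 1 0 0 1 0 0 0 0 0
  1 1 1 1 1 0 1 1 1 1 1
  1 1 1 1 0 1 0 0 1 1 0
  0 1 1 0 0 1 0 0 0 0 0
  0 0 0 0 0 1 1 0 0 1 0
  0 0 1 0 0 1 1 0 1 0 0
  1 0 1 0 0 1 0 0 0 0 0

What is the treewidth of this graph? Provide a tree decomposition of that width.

Each bag holds 4 vertices, so the decomposition has width 3, which upper-bounds the treewidth. Conversely, {c, d, f, g} is a clique of size 4, and the vertices of any clique must share a bag in every tree decomposition; so some bag has ≥ 4 vertices and tw(G) ≥ 3. Combining the bounds, tw(G) = 3.

Treewidth 3.
Bags: B1 = {b, c, f, h}  B2 = {b, c, f, g}  B3 = {b, c, e, f}  B4 = {a, c, f, g}  B5 = {c, d, f, g}  B6 = {c, f, g, j}  B7 = {a, c, f, k}  B8 = {f, g, i, j}
Tree: B1–B2, B1–B3, B2–B4, B4–B5, B2–B6, B4–B7, B6–B8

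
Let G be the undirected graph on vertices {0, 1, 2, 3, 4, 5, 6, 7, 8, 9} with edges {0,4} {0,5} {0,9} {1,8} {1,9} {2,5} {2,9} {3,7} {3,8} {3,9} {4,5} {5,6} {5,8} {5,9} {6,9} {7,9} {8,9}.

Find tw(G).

2

A width-2 tree decomposition is:
Bags: B1 = {3, 8, 9}  B2 = {5, 8, 9}  B3 = {2, 5, 9}  B4 = {5, 6, 9}  B5 = {3, 7, 9}  B6 = {0, 5, 9}  B7 = {1, 8, 9}  B8 = {0, 4, 5}
Tree: B1–B2, B2–B3, B2–B4, B1–B5, B4–B6, B1–B7, B6–B8
Each bag holds 3 vertices, so the decomposition has width 2, which upper-bounds the treewidth. Conversely, {1, 8, 9} is a clique of size 3, and the vertices of any clique must share a bag in every tree decomposition; so some bag has ≥ 3 vertices and tw(G) ≥ 2. Therefore the treewidth is 2.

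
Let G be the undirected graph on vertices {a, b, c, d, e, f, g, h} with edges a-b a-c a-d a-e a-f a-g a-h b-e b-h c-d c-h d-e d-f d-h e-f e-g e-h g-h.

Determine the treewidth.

A width-3 tree decomposition is:
Bags: B1 = {a, d, e, h}  B2 = {a, b, e, h}  B3 = {a, c, d, h}  B4 = {a, e, g, h}  B5 = {a, d, e, f}
Tree: B1–B2, B1–B3, B2–B4, B1–B5
The largest bag has 4 vertices, giving width 3; this decomposition certifies tw(G) ≤ 3. For the lower bound, the 4 vertices {a, d, e, h} are pairwise adjacent, and any tree decomposition puts a clique entirely inside one bag — forcing width ≥ 3. Combining the bounds, tw(G) = 3.

3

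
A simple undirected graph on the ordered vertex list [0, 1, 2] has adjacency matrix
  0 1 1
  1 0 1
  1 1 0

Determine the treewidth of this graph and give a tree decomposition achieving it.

A single bag containing all 3 vertices is trivially a valid decomposition of width 2. On the other hand G contains the 3-clique {0, 1, 2}. A clique must lie in a single bag of any decomposition, so no decomposition can have width below 2. Combining the bounds, tw(G) = 2.

Treewidth 2.
Bags: B1 = {0, 1, 2}
Tree: (single bag)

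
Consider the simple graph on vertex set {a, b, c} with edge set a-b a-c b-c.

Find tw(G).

2

A width-2 tree decomposition is:
Bags: B1 = {a, b, c}
Tree: (single bag)
With just one bag of size 3, the width is 3 − 1 = 2, so tw(G) ≤ 2. On the other hand G contains the 3-clique {a, b, c}. A clique must lie in a single bag of any decomposition, so no decomposition can have width below 2. Hence tw(G) = 2 exactly.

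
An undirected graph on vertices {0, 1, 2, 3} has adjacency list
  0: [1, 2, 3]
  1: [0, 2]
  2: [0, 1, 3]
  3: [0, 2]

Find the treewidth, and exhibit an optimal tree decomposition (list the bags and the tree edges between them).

Each bag holds 3 vertices, so the decomposition has width 2, which upper-bounds the treewidth. For the lower bound, the 3 vertices {0, 1, 2} are pairwise adjacent, and any tree decomposition puts a clique entirely inside one bag — forcing width ≥ 2. Combining the bounds, tw(G) = 2.

Treewidth 2.
One optimal decomposition is:
Bags: B1 = {0, 1, 2}  B2 = {0, 2, 3}
Tree: B1–B2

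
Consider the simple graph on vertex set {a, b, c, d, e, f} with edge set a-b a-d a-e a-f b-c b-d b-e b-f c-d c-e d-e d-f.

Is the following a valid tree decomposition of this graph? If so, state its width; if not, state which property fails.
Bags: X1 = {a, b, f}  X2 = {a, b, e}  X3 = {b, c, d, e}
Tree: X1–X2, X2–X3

A tree decomposition must satisfy three properties: every vertex lies in some bag; for every edge, both endpoints lie together in some bag; and for every vertex, the bags containing it form a connected subtree. Here edge (f,d) lies in no bag, so the decomposition is invalid.

No — edge (f,d) lies in no bag.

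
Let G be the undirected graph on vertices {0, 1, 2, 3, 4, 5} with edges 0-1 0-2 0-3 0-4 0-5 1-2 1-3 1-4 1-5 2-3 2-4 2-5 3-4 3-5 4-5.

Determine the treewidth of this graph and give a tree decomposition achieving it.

Treewidth 5.
One optimal decomposition is:
Bags: B1 = {0, 1, 2, 3, 4, 5}
Tree: (single bag)

A single bag containing all 6 vertices is trivially a valid decomposition of width 5. Conversely, {0, 1, 2, 3, 4, 5} is a clique of size 6, and the vertices of any clique must share a bag in every tree decomposition; so some bag has ≥ 6 vertices and tw(G) ≥ 5. Hence tw(G) = 5 exactly.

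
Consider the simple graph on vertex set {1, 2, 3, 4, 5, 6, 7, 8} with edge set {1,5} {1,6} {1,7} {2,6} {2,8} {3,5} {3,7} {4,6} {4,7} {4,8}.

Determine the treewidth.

2

A width-2 tree decomposition is:
Bags: B1 = {3, 5, 7}  B2 = {1, 5, 7}  B3 = {1, 4, 7}  B4 = {1, 4, 6}  B5 = {4, 6, 8}  B6 = {2, 6, 8}
Tree: B1–B2, B2–B3, B3–B4, B4–B5, B5–B6
Each bag holds 3 vertices, so the decomposition has width 2, which upper-bounds the treewidth. Since 3–5–1–7–3 is a cycle in G, G is not acyclic. Forests are exactly the graphs of treewidth ≤ 1, so tw(G) ≥ 2. Hence tw(G) = 2 exactly.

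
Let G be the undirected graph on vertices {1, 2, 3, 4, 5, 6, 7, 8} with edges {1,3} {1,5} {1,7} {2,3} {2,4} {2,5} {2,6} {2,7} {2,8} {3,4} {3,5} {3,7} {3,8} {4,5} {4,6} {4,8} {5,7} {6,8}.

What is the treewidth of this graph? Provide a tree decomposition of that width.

Treewidth 3.
Bags: B1 = {2, 3, 4, 5}  B2 = {2, 3, 5, 7}  B3 = {1, 3, 5, 7}  B4 = {2, 3, 4, 8}  B5 = {2, 4, 6, 8}
Tree: B1–B2, B2–B3, B1–B4, B4–B5

Every bag has size at most 4, so the width is 4 − 1 = 3 and tw(G) ≤ 3. For the lower bound, the 4 vertices {1, 3, 5, 7} are pairwise adjacent, and any tree decomposition puts a clique entirely inside one bag — forcing width ≥ 3. Combining the bounds, tw(G) = 3.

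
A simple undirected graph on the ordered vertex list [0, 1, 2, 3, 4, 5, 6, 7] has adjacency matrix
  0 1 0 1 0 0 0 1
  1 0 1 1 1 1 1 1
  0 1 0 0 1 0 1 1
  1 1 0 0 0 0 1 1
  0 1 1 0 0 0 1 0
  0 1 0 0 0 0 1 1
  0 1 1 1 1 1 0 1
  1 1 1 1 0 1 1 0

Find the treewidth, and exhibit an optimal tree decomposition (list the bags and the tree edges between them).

Treewidth 3.
Bags: B1 = {1, 2, 6, 7}  B2 = {1, 2, 4, 6}  B3 = {1, 3, 6, 7}  B4 = {0, 1, 3, 7}  B5 = {1, 5, 6, 7}
Tree: B1–B2, B1–B3, B3–B4, B1–B5

The largest bag has 4 vertices, giving width 3; this decomposition certifies tw(G) ≤ 3. On the other hand G contains the 4-clique {0, 1, 3, 7}. A clique must lie in a single bag of any decomposition, so no decomposition can have width below 3. Therefore the treewidth is 3.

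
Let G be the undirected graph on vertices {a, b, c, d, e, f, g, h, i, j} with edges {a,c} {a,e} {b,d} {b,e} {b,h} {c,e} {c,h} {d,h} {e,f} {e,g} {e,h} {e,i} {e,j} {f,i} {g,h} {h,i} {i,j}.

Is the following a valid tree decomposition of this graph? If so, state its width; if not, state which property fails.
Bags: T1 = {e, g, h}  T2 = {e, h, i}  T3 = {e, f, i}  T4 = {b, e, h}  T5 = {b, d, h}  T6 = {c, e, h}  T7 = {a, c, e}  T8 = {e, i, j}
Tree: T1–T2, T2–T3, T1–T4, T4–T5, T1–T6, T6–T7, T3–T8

Yes; width 2.

Checking the three conditions: (i) the bags cover all of {a, b, c, d, e, f, g, h, i, j}; (ii) for each edge, some bag contains both endpoints; (iii) the bags containing any fixed vertex form a subtree. All hold, so the decomposition is valid with width 3 − 1 = 2.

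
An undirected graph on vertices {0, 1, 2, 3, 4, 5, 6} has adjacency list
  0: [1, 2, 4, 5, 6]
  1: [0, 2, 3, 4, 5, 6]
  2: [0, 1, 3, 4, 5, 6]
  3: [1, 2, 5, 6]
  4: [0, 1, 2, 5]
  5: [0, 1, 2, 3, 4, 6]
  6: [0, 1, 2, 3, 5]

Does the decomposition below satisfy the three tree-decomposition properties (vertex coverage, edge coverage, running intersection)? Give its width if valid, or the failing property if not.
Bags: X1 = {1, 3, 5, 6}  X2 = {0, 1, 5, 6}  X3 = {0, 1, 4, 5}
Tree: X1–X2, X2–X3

A tree decomposition must satisfy three properties: every vertex lies in some bag; for every edge, both endpoints lie together in some bag; and for every vertex, the bags containing it form a connected subtree. Here vertex 2 appears in no bag, so the decomposition is invalid.

No — vertex 2 appears in no bag.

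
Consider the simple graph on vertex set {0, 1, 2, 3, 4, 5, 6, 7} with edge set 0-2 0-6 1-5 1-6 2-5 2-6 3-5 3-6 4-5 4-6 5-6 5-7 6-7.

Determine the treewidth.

2

A width-2 tree decomposition is:
Bags: B1 = {1, 5, 6}  B2 = {4, 5, 6}  B3 = {3, 5, 6}  B4 = {2, 5, 6}  B5 = {5, 6, 7}  B6 = {0, 2, 6}
Tree: B1–B2, B1–B3, B3–B4, B3–B5, B4–B6
Every bag has size at most 3, so the width is 3 − 1 = 2 and tw(G) ≤ 2. Conversely, {0, 2, 6} is a clique of size 3, and the vertices of any clique must share a bag in every tree decomposition; so some bag has ≥ 3 vertices and tw(G) ≥ 2. Combining the bounds, tw(G) = 2.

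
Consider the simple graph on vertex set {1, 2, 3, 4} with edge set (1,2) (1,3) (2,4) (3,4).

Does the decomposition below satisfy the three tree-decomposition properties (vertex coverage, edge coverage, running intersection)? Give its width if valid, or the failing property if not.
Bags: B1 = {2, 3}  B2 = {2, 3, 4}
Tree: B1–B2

No — vertex 1 appears in no bag.

A tree decomposition must satisfy three properties: every vertex lies in some bag; for every edge, both endpoints lie together in some bag; and for every vertex, the bags containing it form a connected subtree. Here vertex 1 appears in no bag, so the decomposition is invalid.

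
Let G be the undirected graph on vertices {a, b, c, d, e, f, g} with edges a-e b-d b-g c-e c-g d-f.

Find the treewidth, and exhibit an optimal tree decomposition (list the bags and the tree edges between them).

Each bag holds 2 vertices, so the decomposition has width 1, which upper-bounds the treewidth. Since G has at least one edge (e.g. a–e), it is not an edgeless graph, so tw(G) ≥ 1. Hence tw(G) = 1 exactly.

Treewidth 1.
One such decomposition:
Bags: B1 = {a, e}  B2 = {c, e}  B3 = {c, g}  B4 = {b, g}  B5 = {b, d}  B6 = {d, f}
Tree: B1–B2, B2–B3, B3–B4, B4–B5, B5–B6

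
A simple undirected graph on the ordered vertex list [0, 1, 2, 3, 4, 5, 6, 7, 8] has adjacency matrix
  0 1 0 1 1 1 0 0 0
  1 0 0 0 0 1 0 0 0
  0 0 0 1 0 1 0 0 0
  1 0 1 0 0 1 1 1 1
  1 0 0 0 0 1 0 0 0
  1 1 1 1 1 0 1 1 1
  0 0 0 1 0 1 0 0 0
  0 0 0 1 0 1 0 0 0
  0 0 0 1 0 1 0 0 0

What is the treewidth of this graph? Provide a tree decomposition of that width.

Treewidth 2.
One optimal decomposition is:
Bags: B1 = {3, 5, 7}  B2 = {3, 5, 8}  B3 = {2, 3, 5}  B4 = {0, 3, 5}  B5 = {0, 1, 5}  B6 = {3, 5, 6}  B7 = {0, 4, 5}
Tree: B1–B2, B2–B3, B3–B4, B4–B5, B1–B6, B4–B7

Every bag has size at most 3, so the width is 3 − 1 = 2 and tw(G) ≤ 2. Conversely, {0, 1, 5} is a clique of size 3, and the vertices of any clique must share a bag in every tree decomposition; so some bag has ≥ 3 vertices and tw(G) ≥ 2. Hence tw(G) = 2 exactly.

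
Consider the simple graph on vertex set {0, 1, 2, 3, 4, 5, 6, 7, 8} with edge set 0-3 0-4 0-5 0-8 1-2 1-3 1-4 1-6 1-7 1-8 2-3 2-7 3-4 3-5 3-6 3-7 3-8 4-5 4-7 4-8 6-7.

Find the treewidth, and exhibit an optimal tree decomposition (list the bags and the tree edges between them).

Treewidth 3.
One optimal decomposition is:
Bags: B1 = {0, 3, 4, 8}  B2 = {1, 3, 4, 8}  B3 = {1, 3, 4, 7}  B4 = {0, 3, 4, 5}  B5 = {1, 2, 3, 7}  B6 = {1, 3, 6, 7}
Tree: B1–B2, B2–B3, B1–B4, B3–B5, B5–B6

The largest bag has 4 vertices, giving width 3; this decomposition certifies tw(G) ≤ 3. Conversely, {0, 3, 4, 8} is a clique of size 4, and the vertices of any clique must share a bag in every tree decomposition; so some bag has ≥ 4 vertices and tw(G) ≥ 3. Combining the bounds, tw(G) = 3.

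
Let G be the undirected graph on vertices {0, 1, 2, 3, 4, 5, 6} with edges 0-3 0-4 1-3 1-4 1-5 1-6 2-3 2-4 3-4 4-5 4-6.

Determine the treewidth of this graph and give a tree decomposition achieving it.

Each bag holds 3 vertices, so the decomposition has width 2, which upper-bounds the treewidth. Conversely, {0, 3, 4} is a clique of size 3, and the vertices of any clique must share a bag in every tree decomposition; so some bag has ≥ 3 vertices and tw(G) ≥ 2. Hence tw(G) = 2 exactly.

Treewidth 2.
Bags: B1 = {1, 3, 4}  B2 = {1, 4, 5}  B3 = {0, 3, 4}  B4 = {1, 4, 6}  B5 = {2, 3, 4}
Tree: B1–B2, B1–B3, B2–B4, B3–B5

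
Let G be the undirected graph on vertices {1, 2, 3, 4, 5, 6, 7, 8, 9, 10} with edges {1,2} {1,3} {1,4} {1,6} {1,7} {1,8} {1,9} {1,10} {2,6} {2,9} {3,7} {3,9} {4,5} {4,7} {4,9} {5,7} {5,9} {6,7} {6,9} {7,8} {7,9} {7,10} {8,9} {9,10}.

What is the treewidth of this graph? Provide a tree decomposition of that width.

Every bag has size at most 4, so the width is 4 − 1 = 3 and tw(G) ≤ 3. Conversely, {1, 2, 6, 9} is a clique of size 4, and the vertices of any clique must share a bag in every tree decomposition; so some bag has ≥ 4 vertices and tw(G) ≥ 3. Hence tw(G) = 3 exactly.

Treewidth 3.
One optimal decomposition is:
Bags: B1 = {1, 4, 7, 9}  B2 = {1, 7, 9, 10}  B3 = {1, 6, 7, 9}  B4 = {1, 2, 6, 9}  B5 = {1, 7, 8, 9}  B6 = {1, 3, 7, 9}  B7 = {4, 5, 7, 9}
Tree: B1–B2, B2–B3, B3–B4, B2–B5, B2–B6, B1–B7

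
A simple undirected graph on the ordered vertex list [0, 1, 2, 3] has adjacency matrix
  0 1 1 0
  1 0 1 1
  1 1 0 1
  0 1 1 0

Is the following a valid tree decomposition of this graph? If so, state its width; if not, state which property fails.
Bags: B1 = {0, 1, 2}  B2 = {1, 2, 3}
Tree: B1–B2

Yes; width 2.

Vertex coverage: the bags together contain {0, 1, 2, 3}, the full vertex set. Edge coverage: each edge of G has both endpoints in at least one bag. Running intersection: for every vertex, the bags containing it form a connected subtree. All three properties hold, so this is a valid tree decomposition of width max|bag| − 1 = 2, and hence tw(G) ≤ 2.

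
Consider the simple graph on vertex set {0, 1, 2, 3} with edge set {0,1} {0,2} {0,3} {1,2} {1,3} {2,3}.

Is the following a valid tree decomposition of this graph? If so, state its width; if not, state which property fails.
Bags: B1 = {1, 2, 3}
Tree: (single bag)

No — vertex 0 appears in no bag.

A tree decomposition must satisfy three properties: every vertex lies in some bag; for every edge, both endpoints lie together in some bag; and for every vertex, the bags containing it form a connected subtree. Here vertex 0 appears in no bag, so the decomposition is invalid.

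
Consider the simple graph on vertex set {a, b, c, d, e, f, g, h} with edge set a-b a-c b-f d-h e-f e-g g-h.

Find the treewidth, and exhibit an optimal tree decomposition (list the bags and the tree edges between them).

Treewidth 1.
One optimal decomposition is:
Bags: B1 = {d, h}  B2 = {g, h}  B3 = {e, g}  B4 = {e, f}  B5 = {b, f}  B6 = {a, b}  B7 = {a, c}
Tree: B1–B2, B2–B3, B3–B4, B4–B5, B5–B6, B6–B7

Each bag holds 2 vertices, so the decomposition has width 1, which upper-bounds the treewidth. Since G has at least one edge (e.g. d–h), it is not an edgeless graph, so tw(G) ≥ 1. Hence tw(G) = 1 exactly.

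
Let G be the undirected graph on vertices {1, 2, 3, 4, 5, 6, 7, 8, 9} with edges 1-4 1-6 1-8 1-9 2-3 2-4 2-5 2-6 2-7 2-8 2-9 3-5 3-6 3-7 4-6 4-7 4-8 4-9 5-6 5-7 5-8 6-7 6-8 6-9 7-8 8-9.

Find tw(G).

A width-4 tree decomposition is:
Bags: B1 = {2, 4, 6, 7, 8}  B2 = {2, 5, 6, 7, 8}  B3 = {2, 3, 5, 6, 7}  B4 = {2, 4, 6, 8, 9}  B5 = {1, 4, 6, 8, 9}
Tree: B1–B2, B2–B3, B1–B4, B4–B5
Every bag has size at most 5, so the width is 5 − 1 = 4 and tw(G) ≤ 4. On the other hand G contains the 5-clique {1, 4, 6, 8, 9}. A clique must lie in a single bag of any decomposition, so no decomposition can have width below 4. Hence tw(G) = 4 exactly.

4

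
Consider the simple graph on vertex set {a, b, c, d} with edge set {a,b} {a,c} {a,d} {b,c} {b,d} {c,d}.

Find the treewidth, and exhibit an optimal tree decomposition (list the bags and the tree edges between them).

With just one bag of size 4, the width is 4 − 1 = 3, so tw(G) ≤ 3. Conversely, {a, b, c, d} is a clique of size 4, and the vertices of any clique must share a bag in every tree decomposition; so some bag has ≥ 4 vertices and tw(G) ≥ 3. The upper and lower bounds meet at 3, so that is the treewidth.

Treewidth 3.
One such decomposition:
Bags: B1 = {a, b, c, d}
Tree: (single bag)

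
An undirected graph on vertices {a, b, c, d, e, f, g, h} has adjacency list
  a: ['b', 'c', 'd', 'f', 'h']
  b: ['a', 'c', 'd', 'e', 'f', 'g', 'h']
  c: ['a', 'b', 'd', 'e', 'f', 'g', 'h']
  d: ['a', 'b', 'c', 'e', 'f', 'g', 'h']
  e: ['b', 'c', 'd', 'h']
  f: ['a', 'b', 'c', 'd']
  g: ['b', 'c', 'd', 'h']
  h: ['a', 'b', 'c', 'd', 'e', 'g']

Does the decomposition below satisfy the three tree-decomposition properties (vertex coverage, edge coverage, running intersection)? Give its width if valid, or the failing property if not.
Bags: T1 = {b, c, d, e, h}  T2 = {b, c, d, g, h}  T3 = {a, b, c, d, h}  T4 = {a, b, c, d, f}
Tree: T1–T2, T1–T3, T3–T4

Yes; width 4.

Every vertex of G appears in some bag (union = {a, b, c, d, e, f, g, h}); every edge is covered by a bag; and for each vertex v the set of bags containing v is connected in the bag tree. The decomposition is therefore valid. The largest bag has 5 vertices, so the width is 4.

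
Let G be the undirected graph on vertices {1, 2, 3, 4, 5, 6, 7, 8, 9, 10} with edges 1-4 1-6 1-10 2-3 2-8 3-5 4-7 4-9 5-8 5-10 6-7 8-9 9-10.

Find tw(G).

2

A width-2 tree decomposition is:
Bags: B1 = {2, 3, 8}  B2 = {3, 5, 8}  B3 = {5, 8, 9}  B4 = {5, 9, 10}  B5 = {4, 9, 10}  B6 = {1, 4, 10}  B7 = {1, 4, 7}  B8 = {1, 6, 7}
Tree: B1–B2, B2–B3, B3–B4, B4–B5, B5–B6, B6–B7, B7–B8
Each bag holds 3 vertices, so the decomposition has width 2, which upper-bounds the treewidth. For the lower bound, G contains the cycle 2–3–5–8–2, so G is not a forest; only forests have treewidth ≤ 1, hence tw(G) ≥ 2. The upper and lower bounds meet at 2, so that is the treewidth.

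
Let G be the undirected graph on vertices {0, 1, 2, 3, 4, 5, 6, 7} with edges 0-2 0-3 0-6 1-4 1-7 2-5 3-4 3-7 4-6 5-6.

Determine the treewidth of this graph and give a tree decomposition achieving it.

Treewidth 2.
Bags: B1 = {1, 4, 7}  B2 = {3, 4, 7}  B3 = {3, 4, 6}  B4 = {0, 3, 6}  B5 = {0, 5, 6}  B6 = {0, 2, 5}
Tree: B1–B2, B2–B3, B3–B4, B4–B5, B5–B6

Every bag has size at most 3, so the width is 3 − 1 = 2 and tw(G) ≤ 2. For the lower bound, G contains the cycle 1–7–3–4–1, so G is not a forest; only forests have treewidth ≤ 1, hence tw(G) ≥ 2. The upper and lower bounds meet at 2, so that is the treewidth.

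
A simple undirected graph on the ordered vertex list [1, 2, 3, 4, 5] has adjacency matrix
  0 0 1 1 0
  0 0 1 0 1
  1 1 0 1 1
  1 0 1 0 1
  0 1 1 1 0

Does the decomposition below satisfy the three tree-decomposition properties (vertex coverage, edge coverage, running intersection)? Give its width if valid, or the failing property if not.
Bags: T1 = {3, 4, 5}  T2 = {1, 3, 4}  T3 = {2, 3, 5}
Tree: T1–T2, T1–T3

Yes; width 2.

Checking the three conditions: (i) the bags cover all of {1, 2, 3, 4, 5}; (ii) for each edge, some bag contains both endpoints; (iii) the bags containing any fixed vertex form a subtree. All hold, so the decomposition is valid with width 3 − 1 = 2.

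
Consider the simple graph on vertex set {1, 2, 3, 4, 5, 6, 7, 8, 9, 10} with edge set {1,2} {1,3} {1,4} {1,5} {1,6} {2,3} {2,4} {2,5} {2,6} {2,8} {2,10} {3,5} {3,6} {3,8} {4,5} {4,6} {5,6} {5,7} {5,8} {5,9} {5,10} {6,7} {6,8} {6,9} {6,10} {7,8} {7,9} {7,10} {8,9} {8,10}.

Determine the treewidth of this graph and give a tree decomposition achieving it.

The largest bag has 5 vertices, giving width 4; this decomposition certifies tw(G) ≤ 4. On the other hand G contains the 5-clique {5, 6, 7, 8, 9}. A clique must lie in a single bag of any decomposition, so no decomposition can have width below 4. Combining the bounds, tw(G) = 4.

Treewidth 4.
One such decomposition:
Bags: B1 = {2, 3, 5, 6, 8}  B2 = {2, 5, 6, 8, 10}  B3 = {1, 2, 3, 5, 6}  B4 = {5, 6, 7, 8, 10}  B5 = {1, 2, 4, 5, 6}  B6 = {5, 6, 7, 8, 9}
Tree: B1–B2, B1–B3, B2–B4, B3–B5, B4–B6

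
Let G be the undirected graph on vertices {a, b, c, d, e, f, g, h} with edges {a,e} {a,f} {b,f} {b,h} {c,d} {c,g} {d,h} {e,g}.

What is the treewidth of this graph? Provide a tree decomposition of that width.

Treewidth 2.
One optimal decomposition is:
Bags: B1 = {a, b, f}  B2 = {a, b, e}  B3 = {b, e, g}  B4 = {b, c, g}  B5 = {b, c, d}  B6 = {b, d, h}
Tree: B1–B2, B2–B3, B3–B4, B4–B5, B5–B6

Each bag holds 3 vertices, so the decomposition has width 2, which upper-bounds the treewidth. The edges b–f–a–e–g–c–d–h–b form a cycle, so G is not a tree and its treewidth is at least 2. Therefore the treewidth is 2.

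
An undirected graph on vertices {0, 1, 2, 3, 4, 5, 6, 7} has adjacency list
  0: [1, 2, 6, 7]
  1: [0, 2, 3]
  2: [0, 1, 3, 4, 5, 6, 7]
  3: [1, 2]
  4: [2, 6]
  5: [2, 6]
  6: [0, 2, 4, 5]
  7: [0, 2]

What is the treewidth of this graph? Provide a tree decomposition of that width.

The largest bag has 3 vertices, giving width 2; this decomposition certifies tw(G) ≤ 2. Conversely, {0, 1, 2} is a clique of size 3, and the vertices of any clique must share a bag in every tree decomposition; so some bag has ≥ 3 vertices and tw(G) ≥ 2. Combining the bounds, tw(G) = 2.

Treewidth 2.
One optimal decomposition is:
Bags: B1 = {2, 4, 6}  B2 = {2, 5, 6}  B3 = {0, 2, 6}  B4 = {0, 1, 2}  B5 = {0, 2, 7}  B6 = {1, 2, 3}
Tree: B1–B2, B2–B3, B3–B4, B4–B5, B4–B6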